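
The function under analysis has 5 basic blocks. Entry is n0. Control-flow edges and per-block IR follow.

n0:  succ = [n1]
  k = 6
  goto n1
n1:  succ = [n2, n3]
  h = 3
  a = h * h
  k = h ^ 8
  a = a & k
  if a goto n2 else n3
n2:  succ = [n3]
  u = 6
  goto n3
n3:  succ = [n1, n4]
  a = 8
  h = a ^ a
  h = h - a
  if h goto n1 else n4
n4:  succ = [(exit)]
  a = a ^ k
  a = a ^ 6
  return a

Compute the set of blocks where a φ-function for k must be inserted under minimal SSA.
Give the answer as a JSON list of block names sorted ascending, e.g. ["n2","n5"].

Answer: ["n1"]

Derivation:
idom tree: n1←n0 n2←n1 n3←n1 n4←n3
Join-block Dom:
  n1: preds {n0,n3}: {n0} ∩ {n0,n1,n3} = {n0}; idom=n0
  n3: preds {n1,n2}: {n0,n1} ∩ {n0,n1,n2} = {n0,n1}; idom=n1

DF derivation:
  join n1 pred n0: · stop@n0
  join n1 pred n3: n3→n1 stop@n0
  join n3 pred n1: · stop@n1
  join n3 pred n2: n2 stop@n1
  n0 → ∅
  n1 → {n1}
  n2 → {n3}
  n3 → {n1}
  n4 → ∅

φ for k: defs {n0,n1}
  DF⁺ = {n1}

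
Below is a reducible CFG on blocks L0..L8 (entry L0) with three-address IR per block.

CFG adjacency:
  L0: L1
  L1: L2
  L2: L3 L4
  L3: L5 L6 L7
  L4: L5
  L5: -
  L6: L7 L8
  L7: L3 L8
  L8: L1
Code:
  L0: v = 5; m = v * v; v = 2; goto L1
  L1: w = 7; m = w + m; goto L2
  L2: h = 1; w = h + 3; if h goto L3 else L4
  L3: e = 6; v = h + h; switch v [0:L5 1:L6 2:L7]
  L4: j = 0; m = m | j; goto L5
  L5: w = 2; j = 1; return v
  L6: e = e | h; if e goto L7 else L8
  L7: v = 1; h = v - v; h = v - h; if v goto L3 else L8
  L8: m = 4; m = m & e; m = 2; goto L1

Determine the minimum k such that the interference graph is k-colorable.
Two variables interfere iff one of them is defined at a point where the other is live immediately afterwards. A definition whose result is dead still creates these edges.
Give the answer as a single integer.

Answer: 4

Working:
Per-block:
  L0 def {m,v} use ∅
  L1 def {m,w} use {m}
  L2 def {h,w} use ∅
  L3 def {e,v} use {h}
  L4 def {j,m} use {m}
  L5 def {j,w} use {v}
  L6 def {e} use {e,h}
  L7 def {h,v} use ∅
  L8 def {m} use {e}

Live sets:
  L0 li=∅ lo={m,v}
  L1 li={m,v} lo={m,v}
  L2 li={m,v} lo={h,m,v}
  L3 li={h} lo={e,h,v}
  L4 li={m,v} lo={v}
  L5 li={v} lo=∅
  L6 li={e,h,v} lo={e,v}
  L7 li={e} lo={e,h,v}
  L8 li={e,v} lo={m,v}

Interference:
  e↔{h,m,v}
  h↔{e,m,v,w}
  j↔{m,v}
  m↔{e,h,j,v,w}
  v↔{e,h,j,m,w}
  w↔{h,m,v}

Colouring:
  clique {e,h,m,v} ⇒ need ≥ 4
  4-colouring: R0={m}  R1={v}  R2={h,j}  R3={e,w}
  χ = 4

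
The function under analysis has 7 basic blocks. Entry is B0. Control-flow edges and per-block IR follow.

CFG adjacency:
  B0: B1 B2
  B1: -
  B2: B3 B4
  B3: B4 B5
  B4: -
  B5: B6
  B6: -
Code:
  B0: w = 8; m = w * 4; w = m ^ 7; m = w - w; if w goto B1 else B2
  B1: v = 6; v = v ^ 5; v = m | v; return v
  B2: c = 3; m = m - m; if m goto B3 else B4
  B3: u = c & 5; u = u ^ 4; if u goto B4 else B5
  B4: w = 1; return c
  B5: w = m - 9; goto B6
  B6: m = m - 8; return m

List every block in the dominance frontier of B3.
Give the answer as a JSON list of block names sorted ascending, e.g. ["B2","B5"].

Answer: ["B4"]

Working:
idom tree: B1←B0 B2←B0 B3←B2 B4←B2 B5←B3 B6←B5
Join-block Dom:
  B4: preds {B2,B3}: {B0,B2} ∩ {B0,B2,B3} = {B0,B2}; idom=B2

DF walk-up:
  join B4 pred B2: · stop@B2
  join B4 pred B3: B3 stop@B2
  B0: DF=∅
  B1: DF=∅
  B2: DF=∅
  B3: DF={B4}
  B4: DF=∅
  B5: DF=∅
  B6: DF=∅

DF(B3) = ["B4"]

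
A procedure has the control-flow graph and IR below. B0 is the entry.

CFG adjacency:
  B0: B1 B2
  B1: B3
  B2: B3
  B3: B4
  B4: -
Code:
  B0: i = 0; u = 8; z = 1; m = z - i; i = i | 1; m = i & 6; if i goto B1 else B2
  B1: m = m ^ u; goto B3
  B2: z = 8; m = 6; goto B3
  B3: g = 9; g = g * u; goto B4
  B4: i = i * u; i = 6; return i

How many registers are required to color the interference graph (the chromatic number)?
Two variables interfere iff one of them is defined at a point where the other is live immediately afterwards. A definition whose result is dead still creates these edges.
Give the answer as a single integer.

Block summaries:
  B0 def {i,m,u,z} use ∅
  B1 def {m} use {m,u}
  B2 def {m,z} use ∅
  B3 def {g} use {u}
  B4 def {i} use {i,u}

Backward fixpoint:
  B0 li=∅ lo={i,m,u}
  B1 li={i,m,u} lo={i,u}
  B2 li={i,u} lo={i,u}
  B3 li={i,u} lo={i,u}
  B4 li={i,u} lo=∅

Interfere edges:
  g — {i,u}
  i — {g,m,u,z}
  m — {i,u}
  u — {g,i,m,z}
  z — {i,u}

Colouring:
  lower bound: {g,i,u} mutually conflict ⇒ χ ≥ 3
  3-colouring: c0={i}  c1={u}  c2={g,m,z}
  χ = 3

Answer: 3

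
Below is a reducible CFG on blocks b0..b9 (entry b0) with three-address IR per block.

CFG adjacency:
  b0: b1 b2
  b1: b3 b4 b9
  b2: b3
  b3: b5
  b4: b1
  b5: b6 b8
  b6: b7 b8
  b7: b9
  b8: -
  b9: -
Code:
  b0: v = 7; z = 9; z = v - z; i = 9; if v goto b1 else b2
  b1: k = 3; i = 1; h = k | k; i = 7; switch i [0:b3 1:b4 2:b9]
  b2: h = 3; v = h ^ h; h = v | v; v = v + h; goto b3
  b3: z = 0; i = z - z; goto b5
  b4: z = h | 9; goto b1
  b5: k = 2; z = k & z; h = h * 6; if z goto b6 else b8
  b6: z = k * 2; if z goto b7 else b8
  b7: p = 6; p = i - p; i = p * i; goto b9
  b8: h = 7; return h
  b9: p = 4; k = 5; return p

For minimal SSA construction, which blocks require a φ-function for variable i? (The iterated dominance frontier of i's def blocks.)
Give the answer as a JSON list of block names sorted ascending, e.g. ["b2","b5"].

idom tree: b1←b0 b2←b0 b3←b0 b4←b1 b5←b3 b6←b5 b7←b6 b8←b5 b9←b0
Join-block Dom:
  b1: preds {b0,b4}: {b0} ∩ {b0,b1,b4} = {b0}; idom=b0
  b3: preds {b1,b2}: {b0,b1} ∩ {b0,b2} = {b0}; idom=b0
  b8: preds {b5,b6}: {b0,b3,b5} ∩ {b0,b3,b5,b6} = {b0,b3,b5}; idom=b5
  b9: preds {b1,b7}: {b0,b1} ∩ {b0,b3,b5,b6,b7} = {b0}; idom=b0

DF derivation:
  join b1 pred b0: · stop@b0
  join b1 pred b4: b4→b1 stop@b0
  join b3 pred b1: b1 stop@b0
  join b3 pred b2: b2 stop@b0
  join b8 pred b5: · stop@b5
  join b8 pred b6: b6 stop@b5
  join b9 pred b1: b1 stop@b0
  join b9 pred b7: b7→b6→b5→b3 stop@b0
  b0 → ∅
  b1 → {b1,b3,b9}
  b2 → {b3}
  b3 → {b9}
  b4 → {b1}
  b5 → {b9}
  b6 → {b8,b9}
  b7 → {b9}
  b8 → ∅
  b9 → ∅

φ for i: defs {b0,b1,b3,b7}
  DF⁺ = {b1,b3,b9}

Answer: ["b1", "b3", "b9"]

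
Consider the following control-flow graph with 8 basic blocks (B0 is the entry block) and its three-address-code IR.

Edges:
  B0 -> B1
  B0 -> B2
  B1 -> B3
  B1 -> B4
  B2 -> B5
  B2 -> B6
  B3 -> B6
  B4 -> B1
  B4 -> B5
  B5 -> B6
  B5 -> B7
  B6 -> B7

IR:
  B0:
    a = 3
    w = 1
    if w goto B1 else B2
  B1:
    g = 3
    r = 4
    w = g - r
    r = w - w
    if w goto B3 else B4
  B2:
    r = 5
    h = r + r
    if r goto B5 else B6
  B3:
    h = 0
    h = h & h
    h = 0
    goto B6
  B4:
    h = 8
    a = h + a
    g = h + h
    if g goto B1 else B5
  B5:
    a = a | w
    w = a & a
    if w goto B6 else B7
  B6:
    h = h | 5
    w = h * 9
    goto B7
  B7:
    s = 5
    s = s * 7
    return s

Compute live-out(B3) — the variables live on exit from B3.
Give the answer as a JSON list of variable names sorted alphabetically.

Answer: ["h"]

Analysis:
Block summaries:
  B0: {a,w} / ∅
  B1: {g,r,w} / ∅
  B2: {h,r} / ∅
  B3: {h} / ∅
  B4: {a,g,h} / {a}
  B5: {a,w} / {a,w}
  B6: {h,w} / {h}
  B7: {s} / ∅

Liveness:
  live B0: ∅→{a,w}
  live B1: {a}→{a,w}
  live B2: {a,w}→{a,h,w}
  live B3: ∅→{h}
  live B4: {a,w}→{a,h,w}
  live B5: {a,h,w}→{h}
  live B6: {h}→∅
  live B7: ∅→∅

live-out(B3) = ["h"]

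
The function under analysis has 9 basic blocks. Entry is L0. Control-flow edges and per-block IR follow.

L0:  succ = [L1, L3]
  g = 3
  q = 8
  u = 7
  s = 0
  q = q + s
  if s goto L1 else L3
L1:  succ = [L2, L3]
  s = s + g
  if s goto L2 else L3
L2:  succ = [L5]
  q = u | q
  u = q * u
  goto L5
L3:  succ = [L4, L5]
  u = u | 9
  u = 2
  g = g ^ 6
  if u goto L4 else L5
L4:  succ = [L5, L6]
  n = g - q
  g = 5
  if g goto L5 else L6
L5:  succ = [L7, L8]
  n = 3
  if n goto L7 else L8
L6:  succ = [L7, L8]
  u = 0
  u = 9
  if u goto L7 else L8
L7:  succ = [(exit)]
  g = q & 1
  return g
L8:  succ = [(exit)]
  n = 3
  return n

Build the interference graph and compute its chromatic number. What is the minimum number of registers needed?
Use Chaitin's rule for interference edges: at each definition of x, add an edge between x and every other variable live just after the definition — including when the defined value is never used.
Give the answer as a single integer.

Answer: 4

Derivation:
Block summaries:
  L0 def {g,q,s,u} use ∅
  L1 def {s} use {g,s}
  L2 def {q,u} use {q,u}
  L3 def {g,u} use {g,u}
  L4 def {g,n} use {g,q}
  L5 def {n} use ∅
  L6 def {u} use ∅
  L7 def {g} use {q}
  L8 def {n} use ∅

Live sets:
  live L0: ∅→{g,q,s,u}
  live L1: {g,q,s,u}→{g,q,u}
  live L2: {q,u}→{q}
  live L3: {g,q,u}→{g,q}
  live L4: {g,q}→{q}
  live L5: {q}→{q}
  live L6: {q}→{q}
  live L7: {q}→∅
  live L8: ∅→∅

Conflict graph:
  g↔{q,s,u}
  n↔{q}
  q↔{g,n,s,u}
  s↔{g,q,u}
  u↔{g,q,s}

Colouring:
  lower bound: {g,q,s,u} mutually conflict ⇒ χ ≥ 4
  4-colouring: r0={q}  r1={g,n}  r2={s}  r3={u}
  χ = 4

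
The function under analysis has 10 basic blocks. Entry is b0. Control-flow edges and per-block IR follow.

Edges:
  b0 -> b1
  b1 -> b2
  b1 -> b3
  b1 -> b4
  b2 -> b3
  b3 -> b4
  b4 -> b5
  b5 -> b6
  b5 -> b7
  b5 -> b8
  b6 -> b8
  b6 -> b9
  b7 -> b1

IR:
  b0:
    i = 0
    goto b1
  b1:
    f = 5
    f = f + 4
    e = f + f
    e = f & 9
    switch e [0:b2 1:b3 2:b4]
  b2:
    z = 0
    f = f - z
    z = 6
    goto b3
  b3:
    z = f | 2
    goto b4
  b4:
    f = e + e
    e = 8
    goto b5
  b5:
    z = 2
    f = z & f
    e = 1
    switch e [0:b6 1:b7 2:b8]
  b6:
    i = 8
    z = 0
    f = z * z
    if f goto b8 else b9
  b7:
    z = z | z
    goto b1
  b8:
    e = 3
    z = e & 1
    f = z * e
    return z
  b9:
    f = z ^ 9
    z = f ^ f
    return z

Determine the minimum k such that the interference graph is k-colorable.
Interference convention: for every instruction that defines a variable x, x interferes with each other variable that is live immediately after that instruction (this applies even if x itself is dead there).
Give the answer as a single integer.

Answer: 3

Analysis:
Block summaries:
  b0 def {i} use ∅
  b1 def {e,f} use ∅
  b2 def {f,z} use {f}
  b3 def {z} use {f}
  b4 def {e,f} use {e}
  b5 def {e,f,z} use {f}
  b6 def {f,i,z} use ∅
  b7 def {z} use {z}
  b8 def {e,f,z} use ∅
  b9 def {f,z} use {z}

Live sets:
  b0 li=∅ lo=∅
  b1 li=∅ lo={e,f}
  b2 li={e,f} lo={e,f}
  b3 li={e,f} lo={e}
  b4 li={e} lo={f}
  b5 li={f} lo={z}
  b6 li=∅ lo={z}
  b7 li={z} lo=∅
  b8 li=∅ lo=∅
  b9 li={z} lo=∅

Interfere edges:
  e: {f,z}
  f: {e,z}
  i: ∅
  z: {e,f}

Colouring:
  lower bound: {e,f,z} mutually conflict ⇒ χ ≥ 3
  assign e→r0 f→r1 i→r0 z→r2 — no edge inside a register ⇒ χ ≤ 3
  χ = 3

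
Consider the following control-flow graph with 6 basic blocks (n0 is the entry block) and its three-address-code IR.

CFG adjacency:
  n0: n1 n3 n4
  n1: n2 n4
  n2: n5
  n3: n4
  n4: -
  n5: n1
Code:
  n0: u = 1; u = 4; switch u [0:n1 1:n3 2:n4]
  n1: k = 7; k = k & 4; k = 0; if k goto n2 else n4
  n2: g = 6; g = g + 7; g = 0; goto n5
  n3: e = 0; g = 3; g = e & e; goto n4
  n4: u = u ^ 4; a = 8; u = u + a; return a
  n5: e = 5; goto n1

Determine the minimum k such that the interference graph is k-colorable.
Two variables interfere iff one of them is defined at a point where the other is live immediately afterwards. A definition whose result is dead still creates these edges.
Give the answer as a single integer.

Block summaries:
  n0 def {u} use ∅
  n1 def {k} use ∅
  n2 def {g} use ∅
  n3 def {e,g} use ∅
  n4 def {a,u} use {u}
  n5 def {e} use ∅

Live sets:
  n0: in=∅ out={u}
  n1: in={u} out={u}
  n2: in={u} out={u}
  n3: in={u} out={u}
  n4: in={u} out=∅
  n5: in={u} out={u}

Interfere edges:
  a — {u}
  e — {g,u}
  g — {e,u}
  k — {u}
  u — {a,e,g,k}

Colouring:
  lower bound: {e,g,u} mutually conflict ⇒ χ ≥ 3
  3-colouring: c0={u}  c1={a,e,k}  c2={g}
  χ = 3

Answer: 3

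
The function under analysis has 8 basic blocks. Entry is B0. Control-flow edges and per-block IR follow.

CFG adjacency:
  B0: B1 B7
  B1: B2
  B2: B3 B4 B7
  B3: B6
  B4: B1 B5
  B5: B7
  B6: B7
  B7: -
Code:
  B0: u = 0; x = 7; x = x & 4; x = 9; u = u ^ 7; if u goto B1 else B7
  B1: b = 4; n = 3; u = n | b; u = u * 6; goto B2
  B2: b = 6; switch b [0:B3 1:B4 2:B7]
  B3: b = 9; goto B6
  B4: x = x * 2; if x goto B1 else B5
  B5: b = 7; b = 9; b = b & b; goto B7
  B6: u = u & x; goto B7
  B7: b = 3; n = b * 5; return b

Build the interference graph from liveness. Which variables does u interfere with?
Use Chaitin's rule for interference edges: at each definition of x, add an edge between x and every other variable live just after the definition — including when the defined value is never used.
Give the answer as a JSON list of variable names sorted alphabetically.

Per-block:
  B0: def={u,x} ue=∅
  B1: def={b,n,u} ue=∅
  B2: def={b} ue=∅
  B3: def={b} ue=∅
  B4: def={x} ue={x}
  B5: def={b} ue=∅
  B6: def={u} ue={u,x}
  B7: def={b,n} ue=∅

Live sets:
  live B0: ∅→{x}
  live B1: {x}→{u,x}
  live B2: {u,x}→{u,x}
  live B3: {u,x}→{u,x}
  live B4: {x}→{x}
  live B5: ∅→∅
  live B6: {u,x}→∅
  live B7: ∅→∅

Interference:
  b — {n,u,x}
  n — {b,x}
  u — {b,x}
  x — {b,n,u}

N(u) = ["b", "x"]

Answer: ["b", "x"]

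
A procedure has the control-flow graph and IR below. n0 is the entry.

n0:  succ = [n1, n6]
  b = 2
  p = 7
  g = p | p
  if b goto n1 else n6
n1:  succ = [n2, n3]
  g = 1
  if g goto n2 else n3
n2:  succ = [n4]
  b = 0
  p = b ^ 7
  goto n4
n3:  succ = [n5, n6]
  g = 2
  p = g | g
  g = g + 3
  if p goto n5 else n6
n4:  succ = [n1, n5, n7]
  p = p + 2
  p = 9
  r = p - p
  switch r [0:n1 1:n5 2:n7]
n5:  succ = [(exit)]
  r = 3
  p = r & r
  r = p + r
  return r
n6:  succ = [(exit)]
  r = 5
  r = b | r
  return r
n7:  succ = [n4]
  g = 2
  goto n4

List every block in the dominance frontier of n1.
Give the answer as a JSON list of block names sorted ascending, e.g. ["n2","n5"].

idom tree: n1←n0 n2←n1 n3←n1 n4←n2 n5←n1 n6←n0 n7←n4
Join-block Dom:
  n1: preds {n0,n4}: {n0} ∩ {n0,n1,n2,n4} = {n0}; idom=n0
  n4: preds {n2,n7}: {n0,n1,n2} ∩ {n0,n1,n2,n4,n7} = {n0,n1,n2}; idom=n2
  n5: preds {n3,n4}: {n0,n1,n3} ∩ {n0,n1,n2,n4} = {n0,n1}; idom=n1
  n6: preds {n0,n3}: {n0} ∩ {n0,n1,n3} = {n0}; idom=n0

DF derivation:
  join n1 pred n0: · stop@n0
  join n1 pred n4: n4→n2→n1 stop@n0
  join n4 pred n2: · stop@n2
  join n4 pred n7: n7→n4 stop@n2
  join n5 pred n3: n3 stop@n1
  join n5 pred n4: n4→n2 stop@n1
  join n6 pred n0: · stop@n0
  join n6 pred n3: n3→n1 stop@n0
  DF(n0)=∅
  DF(n1)={n1,n6}
  DF(n2)={n1,n5}
  DF(n3)={n5,n6}
  DF(n4)={n1,n4,n5}
  DF(n5)=∅
  DF(n6)=∅
  DF(n7)={n4}

DF(n1) = ["n1", "n6"]

Answer: ["n1", "n6"]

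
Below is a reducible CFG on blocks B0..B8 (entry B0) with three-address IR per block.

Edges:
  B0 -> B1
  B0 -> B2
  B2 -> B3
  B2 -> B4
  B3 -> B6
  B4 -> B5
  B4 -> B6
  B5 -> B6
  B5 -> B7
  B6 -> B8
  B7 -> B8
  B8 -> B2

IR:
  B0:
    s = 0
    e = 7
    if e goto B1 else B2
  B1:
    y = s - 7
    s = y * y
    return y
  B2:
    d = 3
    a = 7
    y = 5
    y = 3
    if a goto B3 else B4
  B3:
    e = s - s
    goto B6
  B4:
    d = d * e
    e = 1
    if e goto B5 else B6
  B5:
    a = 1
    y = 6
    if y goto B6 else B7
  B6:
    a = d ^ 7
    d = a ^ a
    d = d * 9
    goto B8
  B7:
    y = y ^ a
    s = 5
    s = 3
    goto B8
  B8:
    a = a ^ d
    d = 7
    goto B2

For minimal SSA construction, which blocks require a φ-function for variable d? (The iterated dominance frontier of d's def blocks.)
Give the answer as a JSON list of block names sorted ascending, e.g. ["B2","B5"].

idom tree: B1←B0 B2←B0 B3←B2 B4←B2 B5←B4 B6←B2 B7←B5 B8←B2
Dom∩ at merges:
  B2: preds {B0,B8}: {B0} ∩ {B0,B2,B8} = {B0}; idom=B0
  B6: preds {B3,B4,B5}: {B0,B2,B3} ∩ {B0,B2,B4} ∩ {B0,B2,B4,B5} = {B0,B2}; idom=B2
  B8: preds {B6,B7}: {B0,B2,B6} ∩ {B0,B2,B4,B5,B7} = {B0,B2}; idom=B2

DF walk-up:
  B2←B0: walk · to B0
  B2←B8: walk B8→B2 to B0
  B6←B3: walk B3 to B2
  B6←B4: walk B4 to B2
  B6←B5: walk B5→B4 to B2
  B8←B6: walk B6 to B2
  B8←B7: walk B7→B5→B4 to B2
  B0 → ∅
  B1 → ∅
  B2 → {B2}
  B3 → {B6}
  B4 → {B6,B8}
  B5 → {B6,B8}
  B6 → {B8}
  B7 → {B8}
  B8 → {B2}

φ for d: defs {B2,B4,B6,B8}
  DF⁺ = {B2,B6,B8}

Answer: ["B2", "B6", "B8"]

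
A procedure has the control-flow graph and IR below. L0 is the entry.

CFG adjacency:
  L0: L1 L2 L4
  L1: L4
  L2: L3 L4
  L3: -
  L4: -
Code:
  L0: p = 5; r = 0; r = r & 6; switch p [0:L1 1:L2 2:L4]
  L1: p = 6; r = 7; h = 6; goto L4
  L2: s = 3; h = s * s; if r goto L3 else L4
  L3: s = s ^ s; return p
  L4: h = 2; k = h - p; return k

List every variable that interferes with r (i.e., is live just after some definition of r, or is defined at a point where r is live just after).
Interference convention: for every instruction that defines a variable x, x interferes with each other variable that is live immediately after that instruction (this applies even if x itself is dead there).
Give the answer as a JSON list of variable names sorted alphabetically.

Per-block:
  L0 def {p,r} use ∅
  L1 def {h,p,r} use ∅
  L2 def {h,s} use {r}
  L3 def {s} use {p,s}
  L4 def {h,k} use {p}

Backward fixpoint:
  L0 li=∅ lo={p,r}
  L1 li=∅ lo={p}
  L2 li={p,r} lo={p,s}
  L3 li={p,s} lo=∅
  L4 li={p} lo=∅

Conflict graph:
  h↔{p,r,s}
  k↔∅
  p↔{h,r,s}
  r↔{h,p,s}
  s↔{h,p,r}

N(r) = ["h", "p", "s"]

Answer: ["h", "p", "s"]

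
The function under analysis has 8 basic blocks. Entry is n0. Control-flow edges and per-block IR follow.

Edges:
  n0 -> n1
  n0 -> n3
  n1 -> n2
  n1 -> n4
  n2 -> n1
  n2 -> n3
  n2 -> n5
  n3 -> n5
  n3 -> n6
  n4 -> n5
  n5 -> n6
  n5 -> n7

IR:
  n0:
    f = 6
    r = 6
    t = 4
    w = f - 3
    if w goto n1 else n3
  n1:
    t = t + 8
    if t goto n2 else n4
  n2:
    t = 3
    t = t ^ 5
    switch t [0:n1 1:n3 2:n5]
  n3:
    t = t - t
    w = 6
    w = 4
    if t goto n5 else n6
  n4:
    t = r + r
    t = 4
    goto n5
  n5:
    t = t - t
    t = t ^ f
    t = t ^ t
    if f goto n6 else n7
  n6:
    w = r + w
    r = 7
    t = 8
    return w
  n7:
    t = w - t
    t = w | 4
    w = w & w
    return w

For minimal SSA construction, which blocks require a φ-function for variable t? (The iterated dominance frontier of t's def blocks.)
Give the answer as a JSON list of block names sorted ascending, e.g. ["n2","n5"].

Answer: ["n1", "n3", "n5", "n6"]

Derivation:
idom tree: n1←n0 n2←n1 n3←n0 n4←n1 n5←n0 n6←n0 n7←n5
Dom at joins:
  n1: preds {n0,n2}: {n0} ∩ {n0,n1,n2} = {n0}; idom=n0
  n3: preds {n0,n2}: {n0} ∩ {n0,n1,n2} = {n0}; idom=n0
  n5: preds {n2,n3,n4}: {n0,n1,n2} ∩ {n0,n3} ∩ {n0,n1,n4} = {n0}; idom=n0
  n6: preds {n3,n5}: {n0,n3} ∩ {n0,n5} = {n0}; idom=n0

DF walk-up:
  n1←n0: walk · to n0
  n1←n2: walk n2→n1 to n0
  n3←n0: walk · to n0
  n3←n2: walk n2→n1 to n0
  n5←n2: walk n2→n1 to n0
  n5←n3: walk n3 to n0
  n5←n4: walk n4→n1 to n0
  n6←n3: walk n3 to n0
  n6←n5: walk n5 to n0
  n0 → ∅
  n1 → {n1,n3,n5}
  n2 → {n1,n3,n5}
  n3 → {n5,n6}
  n4 → {n5}
  n5 → {n6}
  n6 → ∅
  n7 → ∅

φ for t: defs {n0,n1,n2,n3,n4,n5,n6,n7}
  DF⁺ = {n1,n3,n5,n6}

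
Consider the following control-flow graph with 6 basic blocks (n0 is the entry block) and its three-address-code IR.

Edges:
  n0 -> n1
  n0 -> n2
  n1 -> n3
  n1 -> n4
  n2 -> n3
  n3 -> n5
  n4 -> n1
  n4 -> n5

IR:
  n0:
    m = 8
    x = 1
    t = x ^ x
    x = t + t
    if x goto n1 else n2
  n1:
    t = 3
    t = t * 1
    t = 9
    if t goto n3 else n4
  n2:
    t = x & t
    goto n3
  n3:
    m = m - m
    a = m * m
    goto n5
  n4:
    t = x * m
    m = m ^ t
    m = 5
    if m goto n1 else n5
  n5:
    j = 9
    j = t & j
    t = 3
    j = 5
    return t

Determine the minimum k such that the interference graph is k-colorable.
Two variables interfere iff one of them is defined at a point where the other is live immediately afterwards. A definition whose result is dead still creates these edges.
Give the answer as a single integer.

Per-block:
  n0: {m,t,x} / ∅
  n1: {t} / ∅
  n2: {t} / {t,x}
  n3: {a,m} / {m}
  n4: {m,t} / {m,x}
  n5: {j,t} / {t}

Live sets:
  live n0: ∅→{m,t,x}
  live n1: {m,x}→{m,t,x}
  live n2: {m,t,x}→{m,t}
  live n3: {m,t}→{t}
  live n4: {m,x}→{m,t,x}
  live n5: {t}→∅

Conflict graph:
  a↔{t}
  j↔{t}
  m↔{t,x}
  t↔{a,j,m,x}
  x↔{m,t}

Chromatic number:
  clique {m,t,x} ⇒ need ≥ 3
  3-colouring: c0={t}  c1={a,j,m}  c2={x}
  χ = 3

Answer: 3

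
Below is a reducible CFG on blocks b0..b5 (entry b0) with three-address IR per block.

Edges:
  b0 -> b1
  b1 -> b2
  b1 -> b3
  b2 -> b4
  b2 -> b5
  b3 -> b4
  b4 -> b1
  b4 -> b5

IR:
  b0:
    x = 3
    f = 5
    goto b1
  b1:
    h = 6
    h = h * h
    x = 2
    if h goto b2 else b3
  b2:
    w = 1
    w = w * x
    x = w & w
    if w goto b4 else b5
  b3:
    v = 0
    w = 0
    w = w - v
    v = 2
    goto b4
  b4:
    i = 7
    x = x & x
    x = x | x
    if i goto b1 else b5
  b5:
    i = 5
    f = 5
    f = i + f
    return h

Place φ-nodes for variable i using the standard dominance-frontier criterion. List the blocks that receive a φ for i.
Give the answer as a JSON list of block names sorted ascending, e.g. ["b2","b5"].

idom tree: b1←b0 b2←b1 b3←b1 b4←b1 b5←b1
Dom at joins:
  b1: preds {b0,b4}: {b0} ∩ {b0,b1,b4} = {b0}; idom=b0
  b4: preds {b2,b3}: {b0,b1,b2} ∩ {b0,b1,b3} = {b0,b1}; idom=b1
  b5: preds {b2,b4}: {b0,b1,b2} ∩ {b0,b1,b4} = {b0,b1}; idom=b1

DF walk-up:
  join b1 pred b0: · stop@b0
  join b1 pred b4: b4→b1 stop@b0
  join b4 pred b2: b2 stop@b1
  join b4 pred b3: b3 stop@b1
  join b5 pred b2: b2 stop@b1
  join b5 pred b4: b4 stop@b1
  b0: DF=∅
  b1: DF={b1}
  b2: DF={b4,b5}
  b3: DF={b4}
  b4: DF={b1,b5}
  b5: DF=∅

φ for i: defs {b4,b5}
  DF⁺ = {b1,b5}

Answer: ["b1", "b5"]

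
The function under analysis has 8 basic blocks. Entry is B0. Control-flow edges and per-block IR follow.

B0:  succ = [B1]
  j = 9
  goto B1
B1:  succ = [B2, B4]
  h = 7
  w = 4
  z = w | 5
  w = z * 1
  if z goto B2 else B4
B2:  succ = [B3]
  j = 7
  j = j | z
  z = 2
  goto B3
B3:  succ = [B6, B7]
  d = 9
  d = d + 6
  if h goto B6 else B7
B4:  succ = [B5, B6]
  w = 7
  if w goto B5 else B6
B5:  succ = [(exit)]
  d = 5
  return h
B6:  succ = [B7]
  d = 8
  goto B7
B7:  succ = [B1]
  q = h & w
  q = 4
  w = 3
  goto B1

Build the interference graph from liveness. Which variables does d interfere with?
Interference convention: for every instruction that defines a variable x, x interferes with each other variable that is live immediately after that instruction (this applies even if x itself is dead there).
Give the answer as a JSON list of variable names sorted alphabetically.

Answer: ["h", "w"]

Analysis:
Block summaries:
  B0 def {j} use ∅
  B1 def {h,w,z} use ∅
  B2 def {j,z} use {z}
  B3 def {d} use {h}
  B4 def {w} use ∅
  B5 def {d} use {h}
  B6 def {d} use ∅
  B7 def {q,w} use {h,w}

Liveness:
  live B0: ∅→∅
  live B1: ∅→{h,w,z}
  live B2: {h,w,z}→{h,w}
  live B3: {h,w}→{h,w}
  live B4: {h}→{h,w}
  live B5: {h}→∅
  live B6: {h,w}→{h,w}
  live B7: {h,w}→∅

Interference:
  d↔{h,w}
  h↔{d,j,w,z}
  j↔{h,w,z}
  q↔∅
  w↔{d,h,j,z}
  z↔{h,j,w}

N(d) = ["h", "w"]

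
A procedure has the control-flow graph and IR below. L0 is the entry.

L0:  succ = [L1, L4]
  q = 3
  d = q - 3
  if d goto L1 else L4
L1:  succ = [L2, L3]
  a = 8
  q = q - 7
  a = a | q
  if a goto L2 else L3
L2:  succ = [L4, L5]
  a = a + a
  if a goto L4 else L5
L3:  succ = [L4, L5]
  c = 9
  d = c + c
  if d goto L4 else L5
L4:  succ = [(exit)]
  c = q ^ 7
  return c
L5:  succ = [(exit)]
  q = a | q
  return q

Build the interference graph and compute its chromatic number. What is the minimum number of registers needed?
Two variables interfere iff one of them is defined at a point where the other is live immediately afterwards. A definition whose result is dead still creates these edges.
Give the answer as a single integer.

def/use:
  L0: def={d,q} ue=∅
  L1: def={a,q} ue={q}
  L2: def={a} ue={a}
  L3: def={c,d} ue=∅
  L4: def={c} ue={q}
  L5: def={q} ue={a,q}

Liveness:
  L0 li=∅ lo={q}
  L1 li={q} lo={a,q}
  L2 li={a,q} lo={a,q}
  L3 li={a,q} lo={a,q}
  L4 li={q} lo=∅
  L5 li={a,q} lo=∅

Interference:
  a: {c,d,q}
  c: {a,q}
  d: {a,q}
  q: {a,c,d}

Chromatic number:
  {a,c,q} pairwise interfere (3-clique) ⇒ χ ≥ 3
  3-colouring: R0={a}  R1={q}  R2={c,d}
  χ = 3

Answer: 3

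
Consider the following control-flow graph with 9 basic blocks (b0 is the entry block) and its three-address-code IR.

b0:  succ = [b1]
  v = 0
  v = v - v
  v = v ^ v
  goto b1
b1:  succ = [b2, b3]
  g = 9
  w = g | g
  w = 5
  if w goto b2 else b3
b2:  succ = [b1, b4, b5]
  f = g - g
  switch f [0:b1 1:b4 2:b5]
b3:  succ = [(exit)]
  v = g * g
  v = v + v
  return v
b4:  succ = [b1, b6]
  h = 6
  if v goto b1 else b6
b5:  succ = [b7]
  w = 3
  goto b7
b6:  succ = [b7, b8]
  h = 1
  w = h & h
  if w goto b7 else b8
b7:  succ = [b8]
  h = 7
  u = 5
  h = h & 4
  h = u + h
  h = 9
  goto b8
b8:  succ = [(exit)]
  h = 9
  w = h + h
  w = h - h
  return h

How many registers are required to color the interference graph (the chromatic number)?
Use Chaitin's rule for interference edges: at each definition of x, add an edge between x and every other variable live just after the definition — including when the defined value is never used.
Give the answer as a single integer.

Answer: 3

Derivation:
Block summaries:
  b0: {v} / ∅
  b1: {g,w} / ∅
  b2: {f} / {g}
  b3: {v} / {g}
  b4: {h} / {v}
  b5: {w} / ∅
  b6: {h,w} / ∅
  b7: {h,u} / ∅
  b8: {h,w} / ∅

Live sets:
  b0: in=∅ out={v}
  b1: in={v} out={g,v}
  b2: in={g,v} out={v}
  b3: in={g} out=∅
  b4: in={v} out={v}
  b5: in=∅ out=∅
  b6: in=∅ out=∅
  b7: in=∅ out=∅
  b8: in=∅ out=∅

Conflict graph:
  f↔{v}
  g↔{v,w}
  h↔{u,v,w}
  u↔{h}
  v↔{f,g,h,w}
  w↔{g,h,v}

Chromatic number:
  {g,v,w} pairwise interfere (3-clique) ⇒ χ ≥ 3
  3-colouring: R0={u,v}  R1={f,g,h}  R2={w}
  χ = 3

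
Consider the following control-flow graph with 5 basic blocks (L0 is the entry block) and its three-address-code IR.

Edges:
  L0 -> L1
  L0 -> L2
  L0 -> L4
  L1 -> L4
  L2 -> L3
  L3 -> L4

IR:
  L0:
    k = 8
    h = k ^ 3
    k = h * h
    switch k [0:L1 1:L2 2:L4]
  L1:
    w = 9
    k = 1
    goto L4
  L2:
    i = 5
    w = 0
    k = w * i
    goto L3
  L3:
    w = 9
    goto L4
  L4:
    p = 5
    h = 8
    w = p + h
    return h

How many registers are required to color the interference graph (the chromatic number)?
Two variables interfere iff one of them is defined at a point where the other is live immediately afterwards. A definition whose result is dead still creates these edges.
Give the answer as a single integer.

def/use:
  L0 def {h,k} use ∅
  L1 def {k,w} use ∅
  L2 def {i,k,w} use ∅
  L3 def {w} use ∅
  L4 def {h,p,w} use ∅

Liveness:
  live L0: ∅→∅
  live L1: ∅→∅
  live L2: ∅→∅
  live L3: ∅→∅
  live L4: ∅→∅

Interference:
  h: {p,w}
  i: {w}
  k: ∅
  p: {h}
  w: {h,i}

Chromatic number:
  {h,p} pairwise interfere (2-clique) ⇒ χ ≥ 2
  2-colouring: R0={h,i,k}  R1={p,w}
  χ = 2

Answer: 2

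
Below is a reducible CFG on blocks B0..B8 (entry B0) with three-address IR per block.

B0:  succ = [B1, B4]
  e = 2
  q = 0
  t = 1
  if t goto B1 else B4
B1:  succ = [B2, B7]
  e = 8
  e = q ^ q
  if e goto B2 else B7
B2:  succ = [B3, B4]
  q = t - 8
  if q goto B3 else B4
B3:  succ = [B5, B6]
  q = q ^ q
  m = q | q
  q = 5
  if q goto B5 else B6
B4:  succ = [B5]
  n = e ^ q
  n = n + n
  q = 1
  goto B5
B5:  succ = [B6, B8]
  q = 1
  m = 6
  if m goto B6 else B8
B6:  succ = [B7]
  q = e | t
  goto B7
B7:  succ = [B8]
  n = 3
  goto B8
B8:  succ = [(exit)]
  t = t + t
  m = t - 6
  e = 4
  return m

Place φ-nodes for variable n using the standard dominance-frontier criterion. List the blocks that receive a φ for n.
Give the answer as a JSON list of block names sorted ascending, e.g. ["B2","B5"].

idom tree: B1←B0 B2←B1 B3←B2 B4←B0 B5←B0 B6←B0 B7←B0 B8←B0
Dom at joins:
  B4: preds {B0,B2}: {B0} ∩ {B0,B1,B2} = {B0}; idom=B0
  B5: preds {B3,B4}: {B0,B1,B2,B3} ∩ {B0,B4} = {B0}; idom=B0
  B6: preds {B3,B5}: {B0,B1,B2,B3} ∩ {B0,B5} = {B0}; idom=B0
  B7: preds {B1,B6}: {B0,B1} ∩ {B0,B6} = {B0}; idom=B0
  B8: preds {B5,B7}: {B0,B5} ∩ {B0,B7} = {B0}; idom=B0

Frontier:
  B4←B0: walk · to B0
  B4←B2: walk B2→B1 to B0
  B5←B3: walk B3→B2→B1 to B0
  B5←B4: walk B4 to B0
  B6←B3: walk B3→B2→B1 to B0
  B6←B5: walk B5 to B0
  B7←B1: walk B1 to B0
  B7←B6: walk B6 to B0
  B8←B5: walk B5 to B0
  B8←B7: walk B7 to B0
  B0: DF=∅
  B1: DF={B4,B5,B6,B7}
  B2: DF={B4,B5,B6}
  B3: DF={B5,B6}
  B4: DF={B5}
  B5: DF={B6,B8}
  B6: DF={B7}
  B7: DF={B8}
  B8: DF=∅

φ for n: defs {B4,B7}
  DF⁺ = {B5,B6,B7,B8}

Answer: ["B5", "B6", "B7", "B8"]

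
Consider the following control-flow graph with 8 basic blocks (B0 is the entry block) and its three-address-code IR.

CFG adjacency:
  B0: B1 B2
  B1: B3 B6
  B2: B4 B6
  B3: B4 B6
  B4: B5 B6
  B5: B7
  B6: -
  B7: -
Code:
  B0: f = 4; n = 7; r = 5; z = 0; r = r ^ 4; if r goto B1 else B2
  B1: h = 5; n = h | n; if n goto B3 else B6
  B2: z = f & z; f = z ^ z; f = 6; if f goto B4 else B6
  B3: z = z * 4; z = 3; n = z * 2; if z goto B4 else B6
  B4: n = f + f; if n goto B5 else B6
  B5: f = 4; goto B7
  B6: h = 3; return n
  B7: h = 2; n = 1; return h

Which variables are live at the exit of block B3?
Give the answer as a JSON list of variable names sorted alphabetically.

Answer: ["f", "n"]

Derivation:
Per-block:
  B0: def={f,n,r,z} ue=∅
  B1: def={h,n} ue={n}
  B2: def={f,z} ue={f,z}
  B3: def={n,z} ue={z}
  B4: def={n} ue={f}
  B5: def={f} ue=∅
  B6: def={h} ue={n}
  B7: def={h,n} ue=∅

Live sets:
  B0: in=∅ out={f,n,z}
  B1: in={f,n,z} out={f,n,z}
  B2: in={f,n,z} out={f,n}
  B3: in={f,z} out={f,n}
  B4: in={f} out={n}
  B5: in=∅ out=∅
  B6: in={n} out=∅
  B7: in=∅ out=∅

live-out(B3) = ["f", "n"]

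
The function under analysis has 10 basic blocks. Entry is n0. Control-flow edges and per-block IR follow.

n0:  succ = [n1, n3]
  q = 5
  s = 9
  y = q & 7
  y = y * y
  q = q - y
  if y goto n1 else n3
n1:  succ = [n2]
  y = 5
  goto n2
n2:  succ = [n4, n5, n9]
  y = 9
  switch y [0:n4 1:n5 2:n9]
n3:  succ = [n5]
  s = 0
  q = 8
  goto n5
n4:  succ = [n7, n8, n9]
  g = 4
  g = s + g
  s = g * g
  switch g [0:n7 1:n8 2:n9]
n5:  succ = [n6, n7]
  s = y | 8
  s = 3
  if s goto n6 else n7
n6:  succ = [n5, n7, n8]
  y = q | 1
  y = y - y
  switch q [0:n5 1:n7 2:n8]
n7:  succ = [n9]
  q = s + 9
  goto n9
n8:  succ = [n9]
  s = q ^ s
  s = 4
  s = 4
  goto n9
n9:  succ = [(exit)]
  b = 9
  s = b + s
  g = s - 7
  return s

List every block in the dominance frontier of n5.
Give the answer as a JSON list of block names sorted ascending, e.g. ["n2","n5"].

idom tree: n1←n0 n2←n1 n3←n0 n4←n2 n5←n0 n6←n5 n7←n0 n8←n0 n9←n0
Dom at joins:
  n5: preds {n2,n3,n6}: {n0,n1,n2} ∩ {n0,n3} ∩ {n0,n5,n6} = {n0}; idom=n0
  n7: preds {n4,n5,n6}: {n0,n1,n2,n4} ∩ {n0,n5} ∩ {n0,n5,n6} = {n0}; idom=n0
  n8: preds {n4,n6}: {n0,n1,n2,n4} ∩ {n0,n5,n6} = {n0}; idom=n0
  n9: preds {n2,n4,n7,n8}: {n0,n1,n2} ∩ {n0,n1,n2,n4} ∩ {n0,n7} ∩ {n0,n8} = {n0}; idom=n0

Frontier:
  join n5 pred n2: n2→n1 stop@n0
  join n5 pred n3: n3 stop@n0
  join n5 pred n6: n6→n5 stop@n0
  join n7 pred n4: n4→n2→n1 stop@n0
  join n7 pred n5: n5 stop@n0
  join n7 pred n6: n6→n5 stop@n0
  join n8 pred n4: n4→n2→n1 stop@n0
  join n8 pred n6: n6→n5 stop@n0
  join n9 pred n2: n2→n1 stop@n0
  join n9 pred n4: n4→n2→n1 stop@n0
  join n9 pred n7: n7 stop@n0
  join n9 pred n8: n8 stop@n0
  n0 → ∅
  n1 → {n5,n7,n8,n9}
  n2 → {n5,n7,n8,n9}
  n3 → {n5}
  n4 → {n7,n8,n9}
  n5 → {n5,n7,n8}
  n6 → {n5,n7,n8}
  n7 → {n9}
  n8 → {n9}
  n9 → ∅

DF(n5) = ["n5", "n7", "n8"]

Answer: ["n5", "n7", "n8"]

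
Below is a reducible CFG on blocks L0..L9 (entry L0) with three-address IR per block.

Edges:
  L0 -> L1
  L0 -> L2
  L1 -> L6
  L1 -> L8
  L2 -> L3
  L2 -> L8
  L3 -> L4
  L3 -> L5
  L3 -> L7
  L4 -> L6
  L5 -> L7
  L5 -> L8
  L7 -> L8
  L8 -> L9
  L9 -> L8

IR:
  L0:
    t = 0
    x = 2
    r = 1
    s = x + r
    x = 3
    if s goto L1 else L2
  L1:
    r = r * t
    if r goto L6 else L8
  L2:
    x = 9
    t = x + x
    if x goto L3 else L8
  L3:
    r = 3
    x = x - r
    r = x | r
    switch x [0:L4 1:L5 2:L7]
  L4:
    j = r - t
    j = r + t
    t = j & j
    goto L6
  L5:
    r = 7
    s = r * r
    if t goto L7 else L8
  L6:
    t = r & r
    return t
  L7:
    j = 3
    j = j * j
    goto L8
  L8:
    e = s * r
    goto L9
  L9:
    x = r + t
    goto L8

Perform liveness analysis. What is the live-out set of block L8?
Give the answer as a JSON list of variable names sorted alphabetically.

Per-block:
  L0: def={r,s,t,x} ue=∅
  L1: def={r} ue={r,t}
  L2: def={t,x} ue=∅
  L3: def={r,x} ue={x}
  L4: def={j,t} ue={r,t}
  L5: def={r,s} ue={t}
  L6: def={t} ue={r}
  L7: def={j} ue=∅
  L8: def={e} ue={r,s}
  L9: def={x} ue={r,t}

Live sets:
  L0 li=∅ lo={r,s,t}
  L1 li={r,s,t} lo={r,s,t}
  L2 li={r,s} lo={r,s,t,x}
  L3 li={s,t,x} lo={r,s,t}
  L4 li={r,t} lo={r}
  L5 li={t} lo={r,s,t}
  L6 li={r} lo=∅
  L7 li={r,s,t} lo={r,s,t}
  L8 li={r,s,t} lo={r,s,t}
  L9 li={r,s,t} lo={r,s,t}

live-out(L8) = ["r", "s", "t"]

Answer: ["r", "s", "t"]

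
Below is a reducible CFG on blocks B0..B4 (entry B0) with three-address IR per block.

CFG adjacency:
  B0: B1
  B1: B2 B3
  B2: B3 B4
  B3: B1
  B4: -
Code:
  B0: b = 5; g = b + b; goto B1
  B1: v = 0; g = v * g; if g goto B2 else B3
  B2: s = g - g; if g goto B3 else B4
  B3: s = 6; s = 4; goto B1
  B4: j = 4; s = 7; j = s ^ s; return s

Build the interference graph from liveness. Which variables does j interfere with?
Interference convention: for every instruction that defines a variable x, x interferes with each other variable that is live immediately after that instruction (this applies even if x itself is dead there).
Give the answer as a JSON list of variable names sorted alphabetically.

def/use:
  B0: {b,g} / ∅
  B1: {g,v} / {g}
  B2: {s} / {g}
  B3: {s} / ∅
  B4: {j,s} / ∅

Live sets:
  B0: in=∅ out={g}
  B1: in={g} out={g}
  B2: in={g} out={g}
  B3: in={g} out={g}
  B4: in=∅ out=∅

Interference:
  b↔∅
  g↔{s,v}
  j↔{s}
  s↔{g,j}
  v↔{g}

N(j) = ["s"]

Answer: ["s"]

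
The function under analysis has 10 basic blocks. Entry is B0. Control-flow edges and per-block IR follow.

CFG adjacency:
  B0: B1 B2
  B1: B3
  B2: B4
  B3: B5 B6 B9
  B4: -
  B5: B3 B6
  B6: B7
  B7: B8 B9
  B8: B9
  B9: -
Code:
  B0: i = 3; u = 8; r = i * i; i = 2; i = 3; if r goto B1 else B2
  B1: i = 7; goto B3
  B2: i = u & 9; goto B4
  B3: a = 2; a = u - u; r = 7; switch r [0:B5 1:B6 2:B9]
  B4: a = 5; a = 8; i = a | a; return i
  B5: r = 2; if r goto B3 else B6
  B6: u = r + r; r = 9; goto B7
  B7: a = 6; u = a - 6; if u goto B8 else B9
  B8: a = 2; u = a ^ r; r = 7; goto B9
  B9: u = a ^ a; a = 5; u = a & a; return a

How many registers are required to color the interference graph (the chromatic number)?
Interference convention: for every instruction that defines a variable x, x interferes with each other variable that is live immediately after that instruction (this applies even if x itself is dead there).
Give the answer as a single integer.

Block summaries:
  B0 def {i,r,u} use ∅
  B1 def {i} use ∅
  B2 def {i} use {u}
  B3 def {a,r} use {u}
  B4 def {a,i} use ∅
  B5 def {r} use ∅
  B6 def {r,u} use {r}
  B7 def {a,u} use ∅
  B8 def {a,r,u} use {r}
  B9 def {a,u} use {a}

Backward fixpoint:
  B0: in=∅ out={u}
  B1: in={u} out={u}
  B2: in={u} out=∅
  B3: in={u} out={a,r,u}
  B4: in=∅ out=∅
  B5: in={u} out={r,u}
  B6: in={r} out={r}
  B7: in={r} out={a,r}
  B8: in={r} out={a}
  B9: in={a} out=∅

Conflict graph:
  a↔{r,u}
  i↔{r,u}
  r↔{a,i,u}
  u↔{a,i,r}

Registers:
  clique {a,r,u} ⇒ need ≥ 3
  assign a→R2 i→R2 r→R0 u→R1 — no edge inside a register ⇒ χ ≤ 3
  χ = 3

Answer: 3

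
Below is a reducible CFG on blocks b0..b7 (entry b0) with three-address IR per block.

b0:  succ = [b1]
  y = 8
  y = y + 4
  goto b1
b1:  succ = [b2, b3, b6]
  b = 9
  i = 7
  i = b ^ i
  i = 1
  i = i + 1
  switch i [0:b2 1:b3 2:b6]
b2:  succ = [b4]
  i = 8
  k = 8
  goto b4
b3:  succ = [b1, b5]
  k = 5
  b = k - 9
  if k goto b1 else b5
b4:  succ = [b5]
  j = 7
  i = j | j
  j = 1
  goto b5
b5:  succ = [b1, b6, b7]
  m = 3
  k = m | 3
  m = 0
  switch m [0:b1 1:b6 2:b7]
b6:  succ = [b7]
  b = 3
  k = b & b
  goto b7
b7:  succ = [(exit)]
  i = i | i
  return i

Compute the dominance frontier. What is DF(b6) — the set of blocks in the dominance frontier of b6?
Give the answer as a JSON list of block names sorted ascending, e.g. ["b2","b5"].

Answer: ["b7"]

Working:
idom tree: b1←b0 b2←b1 b3←b1 b4←b2 b5←b1 b6←b1 b7←b1
Dom at joins:
  b1: preds {b0,b3,b5}: {b0} ∩ {b0,b1,b3} ∩ {b0,b1,b5} = {b0}; idom=b0
  b5: preds {b3,b4}: {b0,b1,b3} ∩ {b0,b1,b2,b4} = {b0,b1}; idom=b1
  b6: preds {b1,b5}: {b0,b1} ∩ {b0,b1,b5} = {b0,b1}; idom=b1
  b7: preds {b5,b6}: {b0,b1,b5} ∩ {b0,b1,b6} = {b0,b1}; idom=b1

DF derivation:
  join b1 pred b0: · stop@b0
  join b1 pred b3: b3→b1 stop@b0
  join b1 pred b5: b5→b1 stop@b0
  join b5 pred b3: b3 stop@b1
  join b5 pred b4: b4→b2 stop@b1
  join b6 pred b1: · stop@b1
  join b6 pred b5: b5 stop@b1
  join b7 pred b5: b5 stop@b1
  join b7 pred b6: b6 stop@b1
  b0 → ∅
  b1 → {b1}
  b2 → {b5}
  b3 → {b1,b5}
  b4 → {b5}
  b5 → {b1,b6,b7}
  b6 → {b7}
  b7 → ∅

DF(b6) = ["b7"]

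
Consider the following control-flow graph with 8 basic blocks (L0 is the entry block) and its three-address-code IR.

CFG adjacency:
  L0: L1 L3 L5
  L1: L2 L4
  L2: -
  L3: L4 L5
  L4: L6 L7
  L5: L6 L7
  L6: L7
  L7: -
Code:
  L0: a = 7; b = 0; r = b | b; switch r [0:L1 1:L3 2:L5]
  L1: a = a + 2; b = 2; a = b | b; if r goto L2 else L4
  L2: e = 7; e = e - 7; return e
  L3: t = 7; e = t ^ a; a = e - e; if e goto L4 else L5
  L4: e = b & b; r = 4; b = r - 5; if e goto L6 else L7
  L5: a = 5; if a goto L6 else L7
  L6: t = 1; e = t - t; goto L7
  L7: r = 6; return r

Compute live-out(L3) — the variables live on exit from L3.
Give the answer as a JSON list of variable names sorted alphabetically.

Block summaries:
  L0: def={a,b,r} ue=∅
  L1: def={a,b} ue={a,r}
  L2: def={e} ue=∅
  L3: def={a,e,t} ue={a}
  L4: def={b,e,r} ue={b}
  L5: def={a} ue=∅
  L6: def={e,t} ue=∅
  L7: def={r} ue=∅

Backward fixpoint:
  live L0: ∅→{a,b,r}
  live L1: {a,r}→{b}
  live L2: ∅→∅
  live L3: {a,b}→{b}
  live L4: {b}→∅
  live L5: ∅→∅
  live L6: ∅→∅
  live L7: ∅→∅

live-out(L3) = ["b"]

Answer: ["b"]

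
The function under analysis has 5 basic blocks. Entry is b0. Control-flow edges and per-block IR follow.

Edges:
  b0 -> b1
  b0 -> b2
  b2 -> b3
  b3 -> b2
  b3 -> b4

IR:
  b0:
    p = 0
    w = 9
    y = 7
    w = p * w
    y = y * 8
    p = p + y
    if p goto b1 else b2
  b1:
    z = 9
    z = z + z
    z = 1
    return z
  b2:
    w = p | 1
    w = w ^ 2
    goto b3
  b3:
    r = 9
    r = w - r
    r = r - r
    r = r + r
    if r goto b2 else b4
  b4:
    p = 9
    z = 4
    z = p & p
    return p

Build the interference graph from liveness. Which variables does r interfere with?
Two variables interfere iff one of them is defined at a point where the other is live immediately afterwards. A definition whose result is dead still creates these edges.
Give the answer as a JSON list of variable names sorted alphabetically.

Answer: ["p", "w"]

Analysis:
def/use:
  b0 def {p,w,y} use ∅
  b1 def {z} use ∅
  b2 def {w} use {p}
  b3 def {r} use {w}
  b4 def {p,z} use ∅

Live sets:
  live b0: ∅→{p}
  live b1: ∅→∅
  live b2: {p}→{p,w}
  live b3: {p,w}→{p}
  live b4: ∅→∅

Conflict graph:
  p: {r,w,y,z}
  r: {p,w}
  w: {p,r,y}
  y: {p,w}
  z: {p}

N(r) = ["p", "w"]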